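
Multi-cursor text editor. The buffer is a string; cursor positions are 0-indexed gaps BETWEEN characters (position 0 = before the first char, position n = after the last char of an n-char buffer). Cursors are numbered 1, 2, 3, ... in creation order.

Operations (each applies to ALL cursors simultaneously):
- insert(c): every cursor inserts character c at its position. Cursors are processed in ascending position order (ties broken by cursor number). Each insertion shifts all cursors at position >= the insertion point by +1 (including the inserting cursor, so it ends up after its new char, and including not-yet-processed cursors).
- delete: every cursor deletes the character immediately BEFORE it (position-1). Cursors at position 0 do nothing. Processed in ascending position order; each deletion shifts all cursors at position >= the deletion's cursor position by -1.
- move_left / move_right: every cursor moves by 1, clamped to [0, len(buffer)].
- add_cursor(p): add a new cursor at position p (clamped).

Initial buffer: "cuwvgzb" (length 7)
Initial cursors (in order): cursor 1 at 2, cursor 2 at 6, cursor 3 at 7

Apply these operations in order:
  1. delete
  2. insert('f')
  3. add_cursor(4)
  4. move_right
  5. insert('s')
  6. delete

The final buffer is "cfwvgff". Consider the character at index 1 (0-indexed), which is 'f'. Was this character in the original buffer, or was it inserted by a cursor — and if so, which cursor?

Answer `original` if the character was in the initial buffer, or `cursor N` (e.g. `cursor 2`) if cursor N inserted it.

After op 1 (delete): buffer="cwvg" (len 4), cursors c1@1 c2@4 c3@4, authorship ....
After op 2 (insert('f')): buffer="cfwvgff" (len 7), cursors c1@2 c2@7 c3@7, authorship .1...23
After op 3 (add_cursor(4)): buffer="cfwvgff" (len 7), cursors c1@2 c4@4 c2@7 c3@7, authorship .1...23
After op 4 (move_right): buffer="cfwvgff" (len 7), cursors c1@3 c4@5 c2@7 c3@7, authorship .1...23
After op 5 (insert('s')): buffer="cfwsvgsffss" (len 11), cursors c1@4 c4@7 c2@11 c3@11, authorship .1.1..42323
After op 6 (delete): buffer="cfwvgff" (len 7), cursors c1@3 c4@5 c2@7 c3@7, authorship .1...23
Authorship (.=original, N=cursor N): . 1 . . . 2 3
Index 1: author = 1

Answer: cursor 1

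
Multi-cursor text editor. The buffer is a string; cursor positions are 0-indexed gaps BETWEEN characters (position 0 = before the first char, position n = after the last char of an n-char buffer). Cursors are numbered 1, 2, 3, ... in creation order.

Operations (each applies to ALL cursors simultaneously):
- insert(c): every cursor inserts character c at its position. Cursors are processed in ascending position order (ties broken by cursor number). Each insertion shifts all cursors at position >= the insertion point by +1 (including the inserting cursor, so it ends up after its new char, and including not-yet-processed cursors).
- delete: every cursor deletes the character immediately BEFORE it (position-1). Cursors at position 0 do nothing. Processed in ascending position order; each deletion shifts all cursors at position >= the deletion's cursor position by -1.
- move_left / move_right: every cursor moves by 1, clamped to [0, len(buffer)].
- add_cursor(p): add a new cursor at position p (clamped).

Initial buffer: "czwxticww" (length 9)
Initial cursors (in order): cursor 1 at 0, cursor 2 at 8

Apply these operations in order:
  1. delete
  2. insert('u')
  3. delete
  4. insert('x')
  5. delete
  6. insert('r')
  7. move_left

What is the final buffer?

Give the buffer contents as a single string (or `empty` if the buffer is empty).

Answer: rczwxticrw

Derivation:
After op 1 (delete): buffer="czwxticw" (len 8), cursors c1@0 c2@7, authorship ........
After op 2 (insert('u')): buffer="uczwxticuw" (len 10), cursors c1@1 c2@9, authorship 1.......2.
After op 3 (delete): buffer="czwxticw" (len 8), cursors c1@0 c2@7, authorship ........
After op 4 (insert('x')): buffer="xczwxticxw" (len 10), cursors c1@1 c2@9, authorship 1.......2.
After op 5 (delete): buffer="czwxticw" (len 8), cursors c1@0 c2@7, authorship ........
After op 6 (insert('r')): buffer="rczwxticrw" (len 10), cursors c1@1 c2@9, authorship 1.......2.
After op 7 (move_left): buffer="rczwxticrw" (len 10), cursors c1@0 c2@8, authorship 1.......2.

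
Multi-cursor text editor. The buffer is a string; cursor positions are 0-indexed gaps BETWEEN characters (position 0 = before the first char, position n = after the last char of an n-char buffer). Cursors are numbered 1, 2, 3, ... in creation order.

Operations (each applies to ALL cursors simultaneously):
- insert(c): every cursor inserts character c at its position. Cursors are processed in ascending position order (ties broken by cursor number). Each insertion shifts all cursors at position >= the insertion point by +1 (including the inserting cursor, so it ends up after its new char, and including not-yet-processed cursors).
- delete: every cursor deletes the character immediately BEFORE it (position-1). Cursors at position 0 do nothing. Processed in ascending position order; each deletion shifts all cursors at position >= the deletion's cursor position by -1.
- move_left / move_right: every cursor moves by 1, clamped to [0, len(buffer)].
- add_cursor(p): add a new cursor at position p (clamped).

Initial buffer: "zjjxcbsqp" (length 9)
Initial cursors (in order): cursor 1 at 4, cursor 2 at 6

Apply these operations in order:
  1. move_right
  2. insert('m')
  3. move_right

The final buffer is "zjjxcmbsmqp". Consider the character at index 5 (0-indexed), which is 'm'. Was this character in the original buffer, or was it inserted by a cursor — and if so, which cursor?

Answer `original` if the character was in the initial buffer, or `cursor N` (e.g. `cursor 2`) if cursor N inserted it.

Answer: cursor 1

Derivation:
After op 1 (move_right): buffer="zjjxcbsqp" (len 9), cursors c1@5 c2@7, authorship .........
After op 2 (insert('m')): buffer="zjjxcmbsmqp" (len 11), cursors c1@6 c2@9, authorship .....1..2..
After op 3 (move_right): buffer="zjjxcmbsmqp" (len 11), cursors c1@7 c2@10, authorship .....1..2..
Authorship (.=original, N=cursor N): . . . . . 1 . . 2 . .
Index 5: author = 1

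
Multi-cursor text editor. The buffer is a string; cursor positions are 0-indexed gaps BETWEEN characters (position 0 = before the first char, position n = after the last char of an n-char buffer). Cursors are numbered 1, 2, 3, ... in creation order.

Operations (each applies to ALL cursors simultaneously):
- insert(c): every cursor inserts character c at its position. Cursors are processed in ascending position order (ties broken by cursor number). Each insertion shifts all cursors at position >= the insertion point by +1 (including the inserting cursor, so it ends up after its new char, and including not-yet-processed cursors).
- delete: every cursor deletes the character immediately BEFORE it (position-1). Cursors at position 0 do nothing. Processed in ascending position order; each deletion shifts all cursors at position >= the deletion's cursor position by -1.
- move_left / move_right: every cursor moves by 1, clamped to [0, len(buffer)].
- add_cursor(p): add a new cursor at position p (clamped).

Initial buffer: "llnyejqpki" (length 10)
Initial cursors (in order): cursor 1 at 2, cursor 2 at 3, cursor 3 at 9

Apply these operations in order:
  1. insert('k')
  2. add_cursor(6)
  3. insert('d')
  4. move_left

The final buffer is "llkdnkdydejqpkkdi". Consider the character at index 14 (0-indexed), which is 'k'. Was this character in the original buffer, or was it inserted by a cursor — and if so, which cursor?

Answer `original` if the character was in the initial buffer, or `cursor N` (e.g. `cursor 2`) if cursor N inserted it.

Answer: cursor 3

Derivation:
After op 1 (insert('k')): buffer="llknkyejqpkki" (len 13), cursors c1@3 c2@5 c3@12, authorship ..1.2......3.
After op 2 (add_cursor(6)): buffer="llknkyejqpkki" (len 13), cursors c1@3 c2@5 c4@6 c3@12, authorship ..1.2......3.
After op 3 (insert('d')): buffer="llkdnkdydejqpkkdi" (len 17), cursors c1@4 c2@7 c4@9 c3@16, authorship ..11.22.4.....33.
After op 4 (move_left): buffer="llkdnkdydejqpkkdi" (len 17), cursors c1@3 c2@6 c4@8 c3@15, authorship ..11.22.4.....33.
Authorship (.=original, N=cursor N): . . 1 1 . 2 2 . 4 . . . . . 3 3 .
Index 14: author = 3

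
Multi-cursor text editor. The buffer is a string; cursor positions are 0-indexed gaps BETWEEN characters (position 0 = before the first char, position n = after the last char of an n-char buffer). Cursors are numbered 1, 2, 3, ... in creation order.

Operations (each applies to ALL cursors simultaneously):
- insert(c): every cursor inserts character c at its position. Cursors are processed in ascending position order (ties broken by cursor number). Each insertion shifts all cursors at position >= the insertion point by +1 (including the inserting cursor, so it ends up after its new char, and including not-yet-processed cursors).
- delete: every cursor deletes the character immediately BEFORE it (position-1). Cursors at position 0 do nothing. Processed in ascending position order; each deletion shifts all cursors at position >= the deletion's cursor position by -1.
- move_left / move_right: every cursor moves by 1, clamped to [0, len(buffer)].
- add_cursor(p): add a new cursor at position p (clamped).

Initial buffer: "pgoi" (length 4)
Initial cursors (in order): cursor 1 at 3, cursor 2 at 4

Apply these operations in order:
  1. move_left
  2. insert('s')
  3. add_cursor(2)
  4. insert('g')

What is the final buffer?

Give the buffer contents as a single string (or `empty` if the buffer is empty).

Answer: pggsgosgi

Derivation:
After op 1 (move_left): buffer="pgoi" (len 4), cursors c1@2 c2@3, authorship ....
After op 2 (insert('s')): buffer="pgsosi" (len 6), cursors c1@3 c2@5, authorship ..1.2.
After op 3 (add_cursor(2)): buffer="pgsosi" (len 6), cursors c3@2 c1@3 c2@5, authorship ..1.2.
After op 4 (insert('g')): buffer="pggsgosgi" (len 9), cursors c3@3 c1@5 c2@8, authorship ..311.22.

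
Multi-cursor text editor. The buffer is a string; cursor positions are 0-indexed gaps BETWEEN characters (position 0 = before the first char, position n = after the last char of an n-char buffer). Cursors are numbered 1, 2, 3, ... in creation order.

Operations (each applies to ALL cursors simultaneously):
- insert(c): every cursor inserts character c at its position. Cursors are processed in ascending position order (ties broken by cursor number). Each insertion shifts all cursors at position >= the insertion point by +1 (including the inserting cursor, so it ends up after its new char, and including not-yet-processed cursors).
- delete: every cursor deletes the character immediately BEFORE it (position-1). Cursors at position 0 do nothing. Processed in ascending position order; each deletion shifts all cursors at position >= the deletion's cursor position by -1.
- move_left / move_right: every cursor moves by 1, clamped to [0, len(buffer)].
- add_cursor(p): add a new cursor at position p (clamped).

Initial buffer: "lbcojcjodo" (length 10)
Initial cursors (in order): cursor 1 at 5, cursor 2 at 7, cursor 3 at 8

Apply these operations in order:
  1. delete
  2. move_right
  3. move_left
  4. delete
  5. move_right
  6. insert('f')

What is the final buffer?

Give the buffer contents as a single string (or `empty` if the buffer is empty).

After op 1 (delete): buffer="lbcocdo" (len 7), cursors c1@4 c2@5 c3@5, authorship .......
After op 2 (move_right): buffer="lbcocdo" (len 7), cursors c1@5 c2@6 c3@6, authorship .......
After op 3 (move_left): buffer="lbcocdo" (len 7), cursors c1@4 c2@5 c3@5, authorship .......
After op 4 (delete): buffer="lbdo" (len 4), cursors c1@2 c2@2 c3@2, authorship ....
After op 5 (move_right): buffer="lbdo" (len 4), cursors c1@3 c2@3 c3@3, authorship ....
After op 6 (insert('f')): buffer="lbdfffo" (len 7), cursors c1@6 c2@6 c3@6, authorship ...123.

Answer: lbdfffo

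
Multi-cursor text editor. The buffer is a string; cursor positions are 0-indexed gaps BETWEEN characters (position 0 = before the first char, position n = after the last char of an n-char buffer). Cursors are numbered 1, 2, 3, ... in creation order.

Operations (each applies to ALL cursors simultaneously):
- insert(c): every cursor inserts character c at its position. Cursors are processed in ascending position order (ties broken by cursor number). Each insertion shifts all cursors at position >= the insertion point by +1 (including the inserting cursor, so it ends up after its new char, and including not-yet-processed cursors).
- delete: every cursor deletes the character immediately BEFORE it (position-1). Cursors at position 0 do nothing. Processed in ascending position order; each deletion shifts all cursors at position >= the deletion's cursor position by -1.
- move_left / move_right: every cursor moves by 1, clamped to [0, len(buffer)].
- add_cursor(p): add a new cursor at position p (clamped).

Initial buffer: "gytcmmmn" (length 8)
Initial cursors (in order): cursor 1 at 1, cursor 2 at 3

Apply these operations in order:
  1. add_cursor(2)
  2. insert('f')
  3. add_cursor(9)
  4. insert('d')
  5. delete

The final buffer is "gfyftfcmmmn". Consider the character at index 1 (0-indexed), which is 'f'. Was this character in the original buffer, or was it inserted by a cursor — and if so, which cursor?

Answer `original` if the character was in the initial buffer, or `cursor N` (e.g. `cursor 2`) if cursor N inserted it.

Answer: cursor 1

Derivation:
After op 1 (add_cursor(2)): buffer="gytcmmmn" (len 8), cursors c1@1 c3@2 c2@3, authorship ........
After op 2 (insert('f')): buffer="gfyftfcmmmn" (len 11), cursors c1@2 c3@4 c2@6, authorship .1.3.2.....
After op 3 (add_cursor(9)): buffer="gfyftfcmmmn" (len 11), cursors c1@2 c3@4 c2@6 c4@9, authorship .1.3.2.....
After op 4 (insert('d')): buffer="gfdyfdtfdcmmdmn" (len 15), cursors c1@3 c3@6 c2@9 c4@13, authorship .11.33.22...4..
After op 5 (delete): buffer="gfyftfcmmmn" (len 11), cursors c1@2 c3@4 c2@6 c4@9, authorship .1.3.2.....
Authorship (.=original, N=cursor N): . 1 . 3 . 2 . . . . .
Index 1: author = 1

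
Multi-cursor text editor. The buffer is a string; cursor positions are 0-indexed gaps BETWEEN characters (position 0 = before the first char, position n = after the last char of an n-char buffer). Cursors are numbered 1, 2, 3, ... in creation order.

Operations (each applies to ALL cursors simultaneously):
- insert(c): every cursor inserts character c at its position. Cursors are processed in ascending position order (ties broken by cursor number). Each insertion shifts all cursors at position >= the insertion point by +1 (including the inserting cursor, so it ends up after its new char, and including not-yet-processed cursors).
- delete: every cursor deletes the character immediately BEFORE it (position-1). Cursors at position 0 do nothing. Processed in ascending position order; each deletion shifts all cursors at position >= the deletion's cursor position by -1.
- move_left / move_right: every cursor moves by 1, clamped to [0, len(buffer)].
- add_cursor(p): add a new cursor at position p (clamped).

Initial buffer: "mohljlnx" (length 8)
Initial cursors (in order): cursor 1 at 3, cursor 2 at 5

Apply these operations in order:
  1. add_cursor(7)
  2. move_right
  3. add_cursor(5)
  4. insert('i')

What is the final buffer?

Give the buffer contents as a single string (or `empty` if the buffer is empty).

After op 1 (add_cursor(7)): buffer="mohljlnx" (len 8), cursors c1@3 c2@5 c3@7, authorship ........
After op 2 (move_right): buffer="mohljlnx" (len 8), cursors c1@4 c2@6 c3@8, authorship ........
After op 3 (add_cursor(5)): buffer="mohljlnx" (len 8), cursors c1@4 c4@5 c2@6 c3@8, authorship ........
After op 4 (insert('i')): buffer="mohlijilinxi" (len 12), cursors c1@5 c4@7 c2@9 c3@12, authorship ....1.4.2..3

Answer: mohlijilinxi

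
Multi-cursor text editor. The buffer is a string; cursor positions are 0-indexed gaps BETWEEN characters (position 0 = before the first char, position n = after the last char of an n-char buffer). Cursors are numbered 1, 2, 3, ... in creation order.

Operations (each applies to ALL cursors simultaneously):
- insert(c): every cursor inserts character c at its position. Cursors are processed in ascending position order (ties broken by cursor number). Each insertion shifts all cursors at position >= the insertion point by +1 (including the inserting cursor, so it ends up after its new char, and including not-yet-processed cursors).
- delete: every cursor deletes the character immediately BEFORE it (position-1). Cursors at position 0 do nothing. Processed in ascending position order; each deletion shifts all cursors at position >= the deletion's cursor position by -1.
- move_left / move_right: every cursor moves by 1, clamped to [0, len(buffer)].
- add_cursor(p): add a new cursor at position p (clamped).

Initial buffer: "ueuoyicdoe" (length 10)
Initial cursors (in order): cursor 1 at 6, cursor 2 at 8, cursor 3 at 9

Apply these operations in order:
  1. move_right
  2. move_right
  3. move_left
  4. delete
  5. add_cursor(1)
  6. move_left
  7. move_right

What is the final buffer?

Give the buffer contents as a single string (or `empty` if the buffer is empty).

After op 1 (move_right): buffer="ueuoyicdoe" (len 10), cursors c1@7 c2@9 c3@10, authorship ..........
After op 2 (move_right): buffer="ueuoyicdoe" (len 10), cursors c1@8 c2@10 c3@10, authorship ..........
After op 3 (move_left): buffer="ueuoyicdoe" (len 10), cursors c1@7 c2@9 c3@9, authorship ..........
After op 4 (delete): buffer="ueuoyie" (len 7), cursors c1@6 c2@6 c3@6, authorship .......
After op 5 (add_cursor(1)): buffer="ueuoyie" (len 7), cursors c4@1 c1@6 c2@6 c3@6, authorship .......
After op 6 (move_left): buffer="ueuoyie" (len 7), cursors c4@0 c1@5 c2@5 c3@5, authorship .......
After op 7 (move_right): buffer="ueuoyie" (len 7), cursors c4@1 c1@6 c2@6 c3@6, authorship .......

Answer: ueuoyie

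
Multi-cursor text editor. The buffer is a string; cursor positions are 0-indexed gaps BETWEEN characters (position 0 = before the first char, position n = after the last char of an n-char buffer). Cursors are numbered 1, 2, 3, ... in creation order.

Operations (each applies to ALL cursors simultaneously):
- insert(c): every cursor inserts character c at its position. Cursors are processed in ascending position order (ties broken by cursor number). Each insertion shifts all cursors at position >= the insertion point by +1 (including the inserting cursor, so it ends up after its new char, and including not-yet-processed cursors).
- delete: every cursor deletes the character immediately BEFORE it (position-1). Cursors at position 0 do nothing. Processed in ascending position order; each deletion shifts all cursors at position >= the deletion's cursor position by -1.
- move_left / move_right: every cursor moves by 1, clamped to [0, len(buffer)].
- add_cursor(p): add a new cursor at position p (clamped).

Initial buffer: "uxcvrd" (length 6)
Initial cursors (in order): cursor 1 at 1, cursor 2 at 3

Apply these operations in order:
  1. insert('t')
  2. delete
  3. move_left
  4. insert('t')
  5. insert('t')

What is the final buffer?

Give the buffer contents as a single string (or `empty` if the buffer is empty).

Answer: ttuxttcvrd

Derivation:
After op 1 (insert('t')): buffer="utxctvrd" (len 8), cursors c1@2 c2@5, authorship .1..2...
After op 2 (delete): buffer="uxcvrd" (len 6), cursors c1@1 c2@3, authorship ......
After op 3 (move_left): buffer="uxcvrd" (len 6), cursors c1@0 c2@2, authorship ......
After op 4 (insert('t')): buffer="tuxtcvrd" (len 8), cursors c1@1 c2@4, authorship 1..2....
After op 5 (insert('t')): buffer="ttuxttcvrd" (len 10), cursors c1@2 c2@6, authorship 11..22....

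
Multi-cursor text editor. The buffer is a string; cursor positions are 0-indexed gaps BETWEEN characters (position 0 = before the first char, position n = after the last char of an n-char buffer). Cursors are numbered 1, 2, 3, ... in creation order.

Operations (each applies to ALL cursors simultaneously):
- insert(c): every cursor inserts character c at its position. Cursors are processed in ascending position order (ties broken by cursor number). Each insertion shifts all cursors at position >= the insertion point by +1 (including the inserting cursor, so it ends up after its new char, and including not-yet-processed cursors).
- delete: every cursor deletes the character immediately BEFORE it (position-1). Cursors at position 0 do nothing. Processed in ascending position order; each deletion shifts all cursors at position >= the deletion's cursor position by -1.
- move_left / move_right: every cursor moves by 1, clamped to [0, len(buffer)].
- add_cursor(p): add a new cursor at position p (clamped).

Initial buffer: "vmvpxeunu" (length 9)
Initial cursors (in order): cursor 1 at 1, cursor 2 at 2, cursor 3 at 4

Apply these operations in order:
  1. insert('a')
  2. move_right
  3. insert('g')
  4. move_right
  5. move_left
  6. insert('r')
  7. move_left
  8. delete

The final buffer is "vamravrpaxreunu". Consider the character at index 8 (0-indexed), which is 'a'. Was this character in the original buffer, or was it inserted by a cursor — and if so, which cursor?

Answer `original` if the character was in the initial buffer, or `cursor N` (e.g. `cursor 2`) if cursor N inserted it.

After op 1 (insert('a')): buffer="vamavpaxeunu" (len 12), cursors c1@2 c2@4 c3@7, authorship .1.2..3.....
After op 2 (move_right): buffer="vamavpaxeunu" (len 12), cursors c1@3 c2@5 c3@8, authorship .1.2..3.....
After op 3 (insert('g')): buffer="vamgavgpaxgeunu" (len 15), cursors c1@4 c2@7 c3@11, authorship .1.12.2.3.3....
After op 4 (move_right): buffer="vamgavgpaxgeunu" (len 15), cursors c1@5 c2@8 c3@12, authorship .1.12.2.3.3....
After op 5 (move_left): buffer="vamgavgpaxgeunu" (len 15), cursors c1@4 c2@7 c3@11, authorship .1.12.2.3.3....
After op 6 (insert('r')): buffer="vamgravgrpaxgreunu" (len 18), cursors c1@5 c2@9 c3@14, authorship .1.112.22.3.33....
After op 7 (move_left): buffer="vamgravgrpaxgreunu" (len 18), cursors c1@4 c2@8 c3@13, authorship .1.112.22.3.33....
After op 8 (delete): buffer="vamravrpaxreunu" (len 15), cursors c1@3 c2@6 c3@10, authorship .1.12.2.3.3....
Authorship (.=original, N=cursor N): . 1 . 1 2 . 2 . 3 . 3 . . . .
Index 8: author = 3

Answer: cursor 3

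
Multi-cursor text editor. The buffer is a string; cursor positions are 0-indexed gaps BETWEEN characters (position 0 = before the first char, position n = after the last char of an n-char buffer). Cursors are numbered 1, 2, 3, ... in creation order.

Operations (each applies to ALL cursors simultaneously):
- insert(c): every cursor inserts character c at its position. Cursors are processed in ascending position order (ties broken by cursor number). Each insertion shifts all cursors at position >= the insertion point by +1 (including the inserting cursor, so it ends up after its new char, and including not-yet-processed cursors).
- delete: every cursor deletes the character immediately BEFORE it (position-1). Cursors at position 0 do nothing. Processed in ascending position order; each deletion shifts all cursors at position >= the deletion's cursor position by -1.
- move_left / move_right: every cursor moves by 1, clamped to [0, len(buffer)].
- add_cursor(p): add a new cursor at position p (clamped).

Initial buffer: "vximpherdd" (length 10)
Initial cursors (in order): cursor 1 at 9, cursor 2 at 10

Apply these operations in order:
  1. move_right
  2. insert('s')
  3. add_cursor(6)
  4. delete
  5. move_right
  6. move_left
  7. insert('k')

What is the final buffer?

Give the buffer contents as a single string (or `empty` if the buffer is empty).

Answer: vximpkerdkkd

Derivation:
After op 1 (move_right): buffer="vximpherdd" (len 10), cursors c1@10 c2@10, authorship ..........
After op 2 (insert('s')): buffer="vximpherddss" (len 12), cursors c1@12 c2@12, authorship ..........12
After op 3 (add_cursor(6)): buffer="vximpherddss" (len 12), cursors c3@6 c1@12 c2@12, authorship ..........12
After op 4 (delete): buffer="vximperdd" (len 9), cursors c3@5 c1@9 c2@9, authorship .........
After op 5 (move_right): buffer="vximperdd" (len 9), cursors c3@6 c1@9 c2@9, authorship .........
After op 6 (move_left): buffer="vximperdd" (len 9), cursors c3@5 c1@8 c2@8, authorship .........
After op 7 (insert('k')): buffer="vximpkerdkkd" (len 12), cursors c3@6 c1@11 c2@11, authorship .....3...12.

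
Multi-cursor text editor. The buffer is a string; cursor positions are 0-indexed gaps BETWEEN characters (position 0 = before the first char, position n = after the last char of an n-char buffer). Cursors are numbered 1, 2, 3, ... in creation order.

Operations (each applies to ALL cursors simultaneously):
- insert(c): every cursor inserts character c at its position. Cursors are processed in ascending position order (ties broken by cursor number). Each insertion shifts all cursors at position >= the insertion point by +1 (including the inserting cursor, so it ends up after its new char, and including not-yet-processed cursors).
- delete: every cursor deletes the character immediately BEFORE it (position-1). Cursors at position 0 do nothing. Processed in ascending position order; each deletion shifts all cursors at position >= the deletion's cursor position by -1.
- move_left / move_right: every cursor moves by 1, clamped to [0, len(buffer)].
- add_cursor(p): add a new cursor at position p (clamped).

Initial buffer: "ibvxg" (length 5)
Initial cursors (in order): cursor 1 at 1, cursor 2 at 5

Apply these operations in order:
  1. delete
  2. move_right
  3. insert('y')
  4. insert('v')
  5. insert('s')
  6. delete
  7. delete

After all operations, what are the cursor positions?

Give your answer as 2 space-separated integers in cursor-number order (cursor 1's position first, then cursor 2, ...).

After op 1 (delete): buffer="bvx" (len 3), cursors c1@0 c2@3, authorship ...
After op 2 (move_right): buffer="bvx" (len 3), cursors c1@1 c2@3, authorship ...
After op 3 (insert('y')): buffer="byvxy" (len 5), cursors c1@2 c2@5, authorship .1..2
After op 4 (insert('v')): buffer="byvvxyv" (len 7), cursors c1@3 c2@7, authorship .11..22
After op 5 (insert('s')): buffer="byvsvxyvs" (len 9), cursors c1@4 c2@9, authorship .111..222
After op 6 (delete): buffer="byvvxyv" (len 7), cursors c1@3 c2@7, authorship .11..22
After op 7 (delete): buffer="byvxy" (len 5), cursors c1@2 c2@5, authorship .1..2

Answer: 2 5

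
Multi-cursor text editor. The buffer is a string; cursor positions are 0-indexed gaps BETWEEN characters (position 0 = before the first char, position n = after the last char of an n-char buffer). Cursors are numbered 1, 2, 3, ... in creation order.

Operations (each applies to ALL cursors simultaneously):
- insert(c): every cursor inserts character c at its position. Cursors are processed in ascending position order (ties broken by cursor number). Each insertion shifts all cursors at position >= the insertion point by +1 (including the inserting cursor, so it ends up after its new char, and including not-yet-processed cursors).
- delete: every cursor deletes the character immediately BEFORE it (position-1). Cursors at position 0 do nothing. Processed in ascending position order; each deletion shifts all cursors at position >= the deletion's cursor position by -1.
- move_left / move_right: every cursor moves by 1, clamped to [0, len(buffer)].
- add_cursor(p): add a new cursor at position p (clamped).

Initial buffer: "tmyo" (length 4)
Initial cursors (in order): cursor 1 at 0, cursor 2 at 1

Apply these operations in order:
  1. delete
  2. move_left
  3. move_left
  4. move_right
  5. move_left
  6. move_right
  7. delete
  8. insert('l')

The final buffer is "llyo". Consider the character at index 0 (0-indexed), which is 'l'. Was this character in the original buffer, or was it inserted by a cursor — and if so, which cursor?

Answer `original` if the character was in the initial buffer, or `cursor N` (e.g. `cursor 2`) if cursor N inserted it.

After op 1 (delete): buffer="myo" (len 3), cursors c1@0 c2@0, authorship ...
After op 2 (move_left): buffer="myo" (len 3), cursors c1@0 c2@0, authorship ...
After op 3 (move_left): buffer="myo" (len 3), cursors c1@0 c2@0, authorship ...
After op 4 (move_right): buffer="myo" (len 3), cursors c1@1 c2@1, authorship ...
After op 5 (move_left): buffer="myo" (len 3), cursors c1@0 c2@0, authorship ...
After op 6 (move_right): buffer="myo" (len 3), cursors c1@1 c2@1, authorship ...
After op 7 (delete): buffer="yo" (len 2), cursors c1@0 c2@0, authorship ..
After op 8 (insert('l')): buffer="llyo" (len 4), cursors c1@2 c2@2, authorship 12..
Authorship (.=original, N=cursor N): 1 2 . .
Index 0: author = 1

Answer: cursor 1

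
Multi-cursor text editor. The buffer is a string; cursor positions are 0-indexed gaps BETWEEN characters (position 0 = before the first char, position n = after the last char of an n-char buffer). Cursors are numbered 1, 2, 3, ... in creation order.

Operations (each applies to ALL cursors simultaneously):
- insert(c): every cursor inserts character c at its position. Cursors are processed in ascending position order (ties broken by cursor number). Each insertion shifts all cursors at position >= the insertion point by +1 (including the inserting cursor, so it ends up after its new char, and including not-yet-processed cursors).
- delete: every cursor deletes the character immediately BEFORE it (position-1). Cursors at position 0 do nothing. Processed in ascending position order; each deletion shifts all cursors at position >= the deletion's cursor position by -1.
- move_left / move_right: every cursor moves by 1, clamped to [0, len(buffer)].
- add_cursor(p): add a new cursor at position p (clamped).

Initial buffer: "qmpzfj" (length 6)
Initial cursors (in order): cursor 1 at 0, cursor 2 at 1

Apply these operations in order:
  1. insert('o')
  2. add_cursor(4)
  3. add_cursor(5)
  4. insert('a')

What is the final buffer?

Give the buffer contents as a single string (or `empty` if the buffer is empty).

After op 1 (insert('o')): buffer="oqompzfj" (len 8), cursors c1@1 c2@3, authorship 1.2.....
After op 2 (add_cursor(4)): buffer="oqompzfj" (len 8), cursors c1@1 c2@3 c3@4, authorship 1.2.....
After op 3 (add_cursor(5)): buffer="oqompzfj" (len 8), cursors c1@1 c2@3 c3@4 c4@5, authorship 1.2.....
After op 4 (insert('a')): buffer="oaqoamapazfj" (len 12), cursors c1@2 c2@5 c3@7 c4@9, authorship 11.22.3.4...

Answer: oaqoamapazfj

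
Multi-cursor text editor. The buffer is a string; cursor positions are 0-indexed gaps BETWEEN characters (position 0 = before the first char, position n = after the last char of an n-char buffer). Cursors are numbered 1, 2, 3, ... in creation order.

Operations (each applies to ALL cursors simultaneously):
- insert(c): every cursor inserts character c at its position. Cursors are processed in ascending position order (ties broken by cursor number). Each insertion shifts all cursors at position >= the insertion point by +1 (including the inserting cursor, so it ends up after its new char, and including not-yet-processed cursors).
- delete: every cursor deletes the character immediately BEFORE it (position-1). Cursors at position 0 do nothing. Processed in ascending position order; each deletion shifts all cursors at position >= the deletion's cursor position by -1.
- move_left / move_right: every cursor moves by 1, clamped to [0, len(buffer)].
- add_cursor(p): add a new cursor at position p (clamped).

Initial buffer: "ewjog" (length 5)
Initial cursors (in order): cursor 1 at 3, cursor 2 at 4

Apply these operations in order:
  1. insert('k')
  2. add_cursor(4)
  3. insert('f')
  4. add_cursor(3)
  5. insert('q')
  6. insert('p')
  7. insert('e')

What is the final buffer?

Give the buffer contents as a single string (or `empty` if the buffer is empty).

Answer: ewjqpekffqqppeeokfqpeg

Derivation:
After op 1 (insert('k')): buffer="ewjkokg" (len 7), cursors c1@4 c2@6, authorship ...1.2.
After op 2 (add_cursor(4)): buffer="ewjkokg" (len 7), cursors c1@4 c3@4 c2@6, authorship ...1.2.
After op 3 (insert('f')): buffer="ewjkffokfg" (len 10), cursors c1@6 c3@6 c2@9, authorship ...113.22.
After op 4 (add_cursor(3)): buffer="ewjkffokfg" (len 10), cursors c4@3 c1@6 c3@6 c2@9, authorship ...113.22.
After op 5 (insert('q')): buffer="ewjqkffqqokfqg" (len 14), cursors c4@4 c1@9 c3@9 c2@13, authorship ...411313.222.
After op 6 (insert('p')): buffer="ewjqpkffqqppokfqpg" (len 18), cursors c4@5 c1@12 c3@12 c2@17, authorship ...441131313.2222.
After op 7 (insert('e')): buffer="ewjqpekffqqppeeokfqpeg" (len 22), cursors c4@6 c1@15 c3@15 c2@21, authorship ...444113131313.22222.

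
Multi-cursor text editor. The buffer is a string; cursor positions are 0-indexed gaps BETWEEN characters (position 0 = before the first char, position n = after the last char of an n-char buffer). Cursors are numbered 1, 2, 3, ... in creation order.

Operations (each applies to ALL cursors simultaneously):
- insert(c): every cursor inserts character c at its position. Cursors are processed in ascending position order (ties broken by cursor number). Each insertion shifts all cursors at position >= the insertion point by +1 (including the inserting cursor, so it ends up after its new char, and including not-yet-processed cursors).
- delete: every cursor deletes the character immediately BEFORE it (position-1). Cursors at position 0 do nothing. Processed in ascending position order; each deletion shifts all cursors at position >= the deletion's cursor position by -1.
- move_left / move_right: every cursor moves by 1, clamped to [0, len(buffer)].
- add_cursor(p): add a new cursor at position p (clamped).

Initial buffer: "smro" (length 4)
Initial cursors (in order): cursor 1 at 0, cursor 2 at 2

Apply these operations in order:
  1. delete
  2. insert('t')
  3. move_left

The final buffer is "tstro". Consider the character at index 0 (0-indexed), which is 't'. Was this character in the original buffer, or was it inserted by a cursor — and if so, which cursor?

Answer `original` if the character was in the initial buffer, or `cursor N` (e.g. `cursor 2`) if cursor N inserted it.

Answer: cursor 1

Derivation:
After op 1 (delete): buffer="sro" (len 3), cursors c1@0 c2@1, authorship ...
After op 2 (insert('t')): buffer="tstro" (len 5), cursors c1@1 c2@3, authorship 1.2..
After op 3 (move_left): buffer="tstro" (len 5), cursors c1@0 c2@2, authorship 1.2..
Authorship (.=original, N=cursor N): 1 . 2 . .
Index 0: author = 1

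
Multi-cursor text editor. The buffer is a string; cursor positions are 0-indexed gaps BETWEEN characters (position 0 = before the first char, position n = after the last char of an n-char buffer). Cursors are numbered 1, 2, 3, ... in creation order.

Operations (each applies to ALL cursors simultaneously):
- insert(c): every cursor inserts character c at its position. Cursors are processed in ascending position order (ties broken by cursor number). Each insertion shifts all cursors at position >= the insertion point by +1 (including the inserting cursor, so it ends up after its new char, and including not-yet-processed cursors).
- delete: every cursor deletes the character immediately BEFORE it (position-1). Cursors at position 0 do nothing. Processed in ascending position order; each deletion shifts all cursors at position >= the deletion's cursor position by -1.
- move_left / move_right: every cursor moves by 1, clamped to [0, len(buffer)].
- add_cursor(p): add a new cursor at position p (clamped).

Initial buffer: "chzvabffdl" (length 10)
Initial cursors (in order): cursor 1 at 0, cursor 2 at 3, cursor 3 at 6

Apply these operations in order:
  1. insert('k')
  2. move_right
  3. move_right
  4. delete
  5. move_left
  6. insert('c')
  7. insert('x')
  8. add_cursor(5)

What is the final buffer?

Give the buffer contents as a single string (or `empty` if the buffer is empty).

After op 1 (insert('k')): buffer="kchzkvabkffdl" (len 13), cursors c1@1 c2@5 c3@9, authorship 1...2...3....
After op 2 (move_right): buffer="kchzkvabkffdl" (len 13), cursors c1@2 c2@6 c3@10, authorship 1...2...3....
After op 3 (move_right): buffer="kchzkvabkffdl" (len 13), cursors c1@3 c2@7 c3@11, authorship 1...2...3....
After op 4 (delete): buffer="kczkvbkfdl" (len 10), cursors c1@2 c2@5 c3@8, authorship 1..2..3...
After op 5 (move_left): buffer="kczkvbkfdl" (len 10), cursors c1@1 c2@4 c3@7, authorship 1..2..3...
After op 6 (insert('c')): buffer="kcczkcvbkcfdl" (len 13), cursors c1@2 c2@6 c3@10, authorship 11..22..33...
After op 7 (insert('x')): buffer="kcxczkcxvbkcxfdl" (len 16), cursors c1@3 c2@8 c3@13, authorship 111..222..333...
After op 8 (add_cursor(5)): buffer="kcxczkcxvbkcxfdl" (len 16), cursors c1@3 c4@5 c2@8 c3@13, authorship 111..222..333...

Answer: kcxczkcxvbkcxfdl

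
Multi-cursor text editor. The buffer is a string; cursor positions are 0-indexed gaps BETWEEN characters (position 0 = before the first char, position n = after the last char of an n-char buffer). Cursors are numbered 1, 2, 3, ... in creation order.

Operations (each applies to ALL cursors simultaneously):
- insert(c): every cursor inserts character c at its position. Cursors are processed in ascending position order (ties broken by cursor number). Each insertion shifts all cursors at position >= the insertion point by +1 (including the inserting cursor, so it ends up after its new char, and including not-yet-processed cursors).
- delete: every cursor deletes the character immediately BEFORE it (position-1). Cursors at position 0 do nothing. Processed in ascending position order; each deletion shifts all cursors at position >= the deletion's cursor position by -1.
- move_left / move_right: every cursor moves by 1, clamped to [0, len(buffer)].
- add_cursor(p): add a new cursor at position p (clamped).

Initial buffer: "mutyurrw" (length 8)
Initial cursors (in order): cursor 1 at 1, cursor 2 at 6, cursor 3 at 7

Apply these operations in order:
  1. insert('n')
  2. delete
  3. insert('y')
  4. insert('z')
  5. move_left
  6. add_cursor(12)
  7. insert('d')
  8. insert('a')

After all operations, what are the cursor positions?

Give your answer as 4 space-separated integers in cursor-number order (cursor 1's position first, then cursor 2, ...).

Answer: 4 13 20 20

Derivation:
After op 1 (insert('n')): buffer="mnutyurnrnw" (len 11), cursors c1@2 c2@8 c3@10, authorship .1.....2.3.
After op 2 (delete): buffer="mutyurrw" (len 8), cursors c1@1 c2@6 c3@7, authorship ........
After op 3 (insert('y')): buffer="myutyuryryw" (len 11), cursors c1@2 c2@8 c3@10, authorship .1.....2.3.
After op 4 (insert('z')): buffer="myzutyuryzryzw" (len 14), cursors c1@3 c2@10 c3@13, authorship .11.....22.33.
After op 5 (move_left): buffer="myzutyuryzryzw" (len 14), cursors c1@2 c2@9 c3@12, authorship .11.....22.33.
After op 6 (add_cursor(12)): buffer="myzutyuryzryzw" (len 14), cursors c1@2 c2@9 c3@12 c4@12, authorship .11.....22.33.
After op 7 (insert('d')): buffer="mydzutyurydzryddzw" (len 18), cursors c1@3 c2@11 c3@16 c4@16, authorship .111.....222.3343.
After op 8 (insert('a')): buffer="mydazutyurydazryddaazw" (len 22), cursors c1@4 c2@13 c3@20 c4@20, authorship .1111.....2222.334343.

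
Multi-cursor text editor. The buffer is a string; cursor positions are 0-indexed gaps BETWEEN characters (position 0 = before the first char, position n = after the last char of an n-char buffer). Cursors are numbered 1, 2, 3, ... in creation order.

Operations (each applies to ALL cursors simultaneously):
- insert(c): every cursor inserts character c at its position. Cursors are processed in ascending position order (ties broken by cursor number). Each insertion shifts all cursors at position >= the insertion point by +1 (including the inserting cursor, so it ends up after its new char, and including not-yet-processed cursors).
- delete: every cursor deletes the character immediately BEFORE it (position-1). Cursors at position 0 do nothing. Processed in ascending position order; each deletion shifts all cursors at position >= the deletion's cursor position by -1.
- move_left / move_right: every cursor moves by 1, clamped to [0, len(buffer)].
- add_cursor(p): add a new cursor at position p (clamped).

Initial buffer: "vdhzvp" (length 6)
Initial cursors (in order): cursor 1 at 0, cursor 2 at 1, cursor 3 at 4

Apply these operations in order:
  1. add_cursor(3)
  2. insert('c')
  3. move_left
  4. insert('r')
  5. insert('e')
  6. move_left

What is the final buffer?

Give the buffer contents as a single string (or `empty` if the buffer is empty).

Answer: recvrecdhreczrecvp

Derivation:
After op 1 (add_cursor(3)): buffer="vdhzvp" (len 6), cursors c1@0 c2@1 c4@3 c3@4, authorship ......
After op 2 (insert('c')): buffer="cvcdhczcvp" (len 10), cursors c1@1 c2@3 c4@6 c3@8, authorship 1.2..4.3..
After op 3 (move_left): buffer="cvcdhczcvp" (len 10), cursors c1@0 c2@2 c4@5 c3@7, authorship 1.2..4.3..
After op 4 (insert('r')): buffer="rcvrcdhrczrcvp" (len 14), cursors c1@1 c2@4 c4@8 c3@11, authorship 11.22..44.33..
After op 5 (insert('e')): buffer="recvrecdhreczrecvp" (len 18), cursors c1@2 c2@6 c4@11 c3@15, authorship 111.222..444.333..
After op 6 (move_left): buffer="recvrecdhreczrecvp" (len 18), cursors c1@1 c2@5 c4@10 c3@14, authorship 111.222..444.333..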